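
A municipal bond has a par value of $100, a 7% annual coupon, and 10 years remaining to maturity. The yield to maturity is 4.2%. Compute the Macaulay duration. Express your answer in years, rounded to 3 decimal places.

7.779 years

Periodic yield y = 0.042. Discount each cash flow and weight by its year:
  t   CF        PV=CF/(1+0.042)^t    t·PV
  1         7.00         6.7179         6.7179
  2         7.00         6.4471        12.8941
  3         7.00         6.1872        18.5616
  4         7.00         5.9378        23.7513
  5         7.00         5.6985        28.4924
  6         7.00         5.4688        32.8128
  7         7.00         5.2484        36.7386
  8         7.00         5.0368        40.2945
  9         7.00         4.8338        43.5042
  10      107.00        70.9099       709.0985
  Σ                    122.4861       952.8659
Price P = Σ PV = 122.4861.
Macaulay duration = Σ(t·PV) / P = 952.8659 / 122.4861 = 7.77938 years.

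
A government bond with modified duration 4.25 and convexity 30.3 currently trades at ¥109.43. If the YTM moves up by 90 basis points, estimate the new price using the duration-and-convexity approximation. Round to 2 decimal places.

¥105.38

Duration effect: -D_mod·Δy = -4.25 × (+0.009) = -0.038250
Convexity effect: ½·C·(Δy)² = 0.5 × 30.3 × (0.009)² = +0.00122715
ΔP/P ≈ -0.038250 + 0.00122715 = -0.03702285
New price ≈ 109.43 × (1 - 0.03702285) = 105.3785895245.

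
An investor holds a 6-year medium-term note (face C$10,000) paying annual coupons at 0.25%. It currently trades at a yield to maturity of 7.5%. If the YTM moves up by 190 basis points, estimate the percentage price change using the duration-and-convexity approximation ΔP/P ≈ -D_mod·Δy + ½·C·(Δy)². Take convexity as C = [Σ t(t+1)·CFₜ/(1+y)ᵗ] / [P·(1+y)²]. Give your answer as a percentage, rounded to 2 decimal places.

With y = 0.075:
  t   CF        PV=CF/(1+0.075)^t    t·PV        t(t+1)·PV
  1        25.00        23.2558        23.2558          46.5116
  2        25.00        21.6333        43.2666         129.7999
  3        25.00        20.1240        60.3720         241.4882
  4        25.00        18.7200        74.8801         374.4003
  5        25.00        17.4140        87.0698         522.4190
  6    10,025.00     6,495.8142    38,974.8853     272,824.1973
  Σ                  6,596.9613    39,263.7297     274,138.8163
P = 6,596.9613; D_Mac = 5.95179 yrs; D_mod = 5.53655 yrs; C = 35.95917.
Duration effect: -5.53655 × (+0.019) = -0.105194
Convexity effect: 0.5 × 35.95917 × (0.019)² = +0.0064906
ΔP/P ≈ -0.105194 + 0.0064906 = -0.098704 = -9.8704%.

-9.87%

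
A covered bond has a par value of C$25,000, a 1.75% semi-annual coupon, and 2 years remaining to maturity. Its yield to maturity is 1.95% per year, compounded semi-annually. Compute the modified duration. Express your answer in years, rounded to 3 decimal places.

1.955 years

Periodic yield y = 0.00975. First find Macaulay duration:
  t   CF        PV=CF/(1+0.00975)^t    t·PV
  1       218.75       216.6378       216.6378
  2       218.75       214.5460       429.0919
  3       218.75       212.4743       637.4230
  4    25,218.75    24,258.7327    97,034.9308
  Σ                 24,902.3908    98,318.0835
P = 24,902.3908; Macaulay duration = 98,318.0835 / 24,902.3908 = 3.94814 half-year periods = 1.97407 years.
Modified duration = D_Mac / (1 + y) = 1.97407 / 1.00975 = 1.95501 years.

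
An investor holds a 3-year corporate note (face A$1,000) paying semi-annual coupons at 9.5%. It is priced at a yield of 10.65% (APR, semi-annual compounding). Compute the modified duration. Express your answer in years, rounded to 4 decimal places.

2.5391 years

Periodic yield y = 0.05325. First find Macaulay duration:
  t   CF        PV=CF/(1+0.05325)^t    t·PV
  1        47.50        45.0985        45.0985
  2        47.50        42.8184        85.6368
  3        47.50        40.6536       121.9609
  4        47.50        38.5983       154.3930
  5        47.50        36.6468       183.2341
  6     1,047.50       767.3000     4,603.8003
  Σ                    971.1157     5,194.1236
P = 971.1157; Macaulay duration = 5,194.1236 / 971.1157 = 5.34861 half-year periods = 2.67431 years.
Modified duration = D_Mac / (1 + y) = 2.67431 / 1.05325 = 2.53910 years.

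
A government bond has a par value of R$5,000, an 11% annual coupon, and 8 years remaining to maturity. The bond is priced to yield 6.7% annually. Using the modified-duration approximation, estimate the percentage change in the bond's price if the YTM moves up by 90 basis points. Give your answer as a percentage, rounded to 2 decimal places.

Periodic yield y = 0.067. Modified duration first:
  t   CF        PV=CF/(1+0.067)^t    t·PV
  1       550.00       515.4639       515.4639
  2       550.00       483.0965       966.1929
  3       550.00       452.7614     1,358.2843
  4       550.00       424.3312     1,697.3250
  5       550.00       397.6863     1,988.4313
  6       550.00       372.7144     2,236.2864
  7       550.00       349.3106     2,445.1741
  8     5,550.00     3,303.5252    26,428.2018
  Σ                  6,298.8895    37,635.3598
P = 6,298.8895; D_Mac = 5.97492 yrs; D_mod = 5.97492/(1+0.067) = 5.59974 yrs.
ΔP/P ≈ -D_mod · Δy = -5.59974 × (+0.009) = -0.050398 = -5.0398%.

-5.04%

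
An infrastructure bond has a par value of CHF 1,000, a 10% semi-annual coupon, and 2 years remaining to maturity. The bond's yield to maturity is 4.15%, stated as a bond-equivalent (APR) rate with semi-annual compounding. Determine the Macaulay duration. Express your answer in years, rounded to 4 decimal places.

1.8695 years

Periodic yield y = 0.02075. Discount each cash flow and weight by its period:
  t   CF        PV=CF/(1+0.02075)^t    t·PV
  1        50.00        48.9836        48.9836
  2        50.00        47.9878        95.9757
  3        50.00        47.0123       141.0370
  4     1,050.00       967.1899     3,868.7595
  Σ                  1,111.1737     4,154.7558
Price P = Σ PV = 1,111.1737.
Macaulay duration = Σ(t·PV) / P = 4,154.7558 / 1,111.1737 = 3.73907 half-year periods.
In years: 3.73907 / 2 = 1.86953 years.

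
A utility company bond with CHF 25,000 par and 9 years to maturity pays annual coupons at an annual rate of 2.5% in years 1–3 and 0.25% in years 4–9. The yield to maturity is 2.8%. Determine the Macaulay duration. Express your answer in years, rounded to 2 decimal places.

8.39 years

Periodic yield y = 0.028. Discount each cash flow and weight by its year:
  t   CF        PV=CF/(1+0.028)^t    t·PV
  1       625.00       607.9767       607.9767
  2       625.00       591.4170     1,182.8340
  3       625.00       575.3083     1,725.9250
  4        62.50        55.9638       223.8554
  5        62.50        54.4395       272.1977
  6        62.50        52.9568       317.7405
  7        62.50        51.5143       360.6004
  8        62.50        50.1112       400.8899
  9    25,062.50    19,547.2811   175,925.5298
  Σ                 21,586.9688   181,017.5493
Price P = Σ PV = 21,586.9688.
Macaulay duration = Σ(t·PV) / P = 181,017.5493 / 21,586.9688 = 8.38550 years.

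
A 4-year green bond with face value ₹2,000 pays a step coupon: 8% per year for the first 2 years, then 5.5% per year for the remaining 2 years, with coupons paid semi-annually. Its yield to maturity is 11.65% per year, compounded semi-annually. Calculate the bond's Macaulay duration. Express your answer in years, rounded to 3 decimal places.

Periodic yield y = 0.05825. Discount each cash flow and weight by its period:
  t   CF        PV=CF/(1+0.05825)^t    t·PV
  1        80.00        75.5965        75.5965
  2        80.00        71.4354       142.8708
  3        80.00        67.5033       202.5100
  4        80.00        63.7877       255.1508
  5        55.00        41.4401       207.2007
  6        55.00        39.1591       234.9548
  7        55.00        37.0037       259.0257
  8     2,055.00     1,306.4886    10,451.9084
  Σ                  1,702.4144    11,829.2176
Price P = Σ PV = 1,702.4144.
Macaulay duration = Σ(t·PV) / P = 11,829.2176 / 1,702.4144 = 6.94849 half-year periods.
In years: 6.94849 / 2 = 3.47425 years.

3.474 years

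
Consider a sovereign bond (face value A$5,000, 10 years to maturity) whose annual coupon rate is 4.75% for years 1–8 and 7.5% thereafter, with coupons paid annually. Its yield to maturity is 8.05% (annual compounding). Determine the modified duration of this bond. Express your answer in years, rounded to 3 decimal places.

7.364 years

Periodic yield y = 0.0805. First find Macaulay duration:
  t   CF        PV=CF/(1+0.0805)^t    t·PV
  1       237.50       219.8056       219.8056
  2       237.50       203.4296       406.8591
  3       237.50       188.2735       564.8206
  4       237.50       174.2467       696.9867
  5       237.50       161.2649       806.3243
  6       237.50       149.2502       895.5013
  7       237.50       138.1307       966.9149
  8       237.50       127.8396     1,022.7169
  9       375.00       186.8135     1,681.3218
  10    5,375.00     2,478.1681    24,781.6807
  Σ                  4,027.2224    32,042.9321
P = 4,027.2224; Macaulay duration = 32,042.9321 / 4,027.2224 = 7.95658 years.
Modified duration = D_Mac / (1 + y) = 7.95658 / 1.0805 = 7.36380 years.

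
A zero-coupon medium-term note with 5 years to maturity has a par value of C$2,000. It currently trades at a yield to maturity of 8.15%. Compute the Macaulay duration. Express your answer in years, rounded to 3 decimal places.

5.000 years

A zero-coupon bond has a single cash flow at maturity, so its Macaulay duration equals its maturity: 5 years.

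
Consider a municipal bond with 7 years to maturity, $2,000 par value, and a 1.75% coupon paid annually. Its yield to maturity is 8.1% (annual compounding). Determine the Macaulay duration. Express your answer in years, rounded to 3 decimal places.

Periodic yield y = 0.081. Discount each cash flow and weight by its year:
  t   CF        PV=CF/(1+0.081)^t    t·PV
  1        35.00        32.3774        32.3774
  2        35.00        29.9514        59.9027
  3        35.00        27.7071        83.1213
  4        35.00        25.6310       102.5239
  5        35.00        23.7104       118.5522
  6        35.00        21.9338       131.6028
  7     2,035.00     1,179.7352     8,258.1467
  Σ                  1,341.0464     8,786.2271
Price P = Σ PV = 1,341.0464.
Macaulay duration = Σ(t·PV) / P = 8,786.2271 / 1,341.0464 = 6.55177 years.

6.552 years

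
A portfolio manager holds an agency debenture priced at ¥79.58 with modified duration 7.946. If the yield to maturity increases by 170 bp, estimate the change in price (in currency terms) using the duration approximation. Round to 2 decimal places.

Duration approximation: ΔP/P ≈ -D_mod · Δy = -7.946 × (+0.017) = -0.135082.
ΔP ≈ 79.58 × (-0.135082) = -10.74982556.

-¥10.75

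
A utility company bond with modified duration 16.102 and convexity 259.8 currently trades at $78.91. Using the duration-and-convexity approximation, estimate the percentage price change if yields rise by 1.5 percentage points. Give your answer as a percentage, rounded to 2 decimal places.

Duration effect: -D_mod·Δy = -16.102 × (+0.015) = -0.241530
Convexity effect: ½·C·(Δy)² = 0.5 × 259.8 × (0.015)² = +0.0292275
ΔP/P ≈ -0.241530 + 0.0292275 = -0.2123025
= -21.23025%.

-21.23%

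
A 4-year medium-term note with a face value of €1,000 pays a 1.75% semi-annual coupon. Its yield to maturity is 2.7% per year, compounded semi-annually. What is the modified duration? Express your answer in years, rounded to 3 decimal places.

3.826 years

Periodic yield y = 0.0135. First find Macaulay duration:
  t   CF        PV=CF/(1+0.0135)^t    t·PV
  1         8.75         8.6334         8.6334
  2         8.75         8.5184        17.0369
  3         8.75         8.4050        25.2149
  4         8.75         8.2930        33.1721
  5         8.75         8.1826        40.9128
  6         8.75         8.0736        48.4414
  7         8.75         7.9660        55.7622
  8     1,008.75       906.1363     7,249.0903
  Σ                    964.2084     7,478.2641
P = 964.2084; Macaulay duration = 7,478.2641 / 964.2084 = 7.75586 half-year periods = 3.87793 years.
Modified duration = D_Mac / (1 + y) = 3.87793 / 1.0135 = 3.82627 years.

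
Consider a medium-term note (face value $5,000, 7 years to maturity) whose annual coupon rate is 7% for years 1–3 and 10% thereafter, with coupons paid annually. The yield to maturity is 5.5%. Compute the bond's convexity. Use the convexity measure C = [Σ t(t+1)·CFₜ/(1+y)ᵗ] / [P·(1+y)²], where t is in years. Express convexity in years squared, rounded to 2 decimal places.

38.64

With y = 0.055:
  t   CF        PV=CF/(1+0.055)^t    t·PV        t(t+1)·PV
  1       350.00       331.7536       331.7536         663.5071
  2       350.00       314.4583       628.9167       1,886.7501
  3       350.00       298.0648       894.1943       3,576.7774
  4       500.00       403.6084     1,614.4335       8,072.1674
  5       500.00       382.5672     1,912.8359      11,477.0153
  6       500.00       362.6229     2,175.7375      15,230.1625
  7     5,500.00     3,780.9024    26,466.3171     211,730.5370
  Σ                  5,873.9776    34,024.1886     252,636.9168
P = 5,873.9776.
Convexity = Σ t(t+1)·PV / [P·(1+y)²] = 252,636.9168 / (5,873.9776 × 1.113025) = 38.64200.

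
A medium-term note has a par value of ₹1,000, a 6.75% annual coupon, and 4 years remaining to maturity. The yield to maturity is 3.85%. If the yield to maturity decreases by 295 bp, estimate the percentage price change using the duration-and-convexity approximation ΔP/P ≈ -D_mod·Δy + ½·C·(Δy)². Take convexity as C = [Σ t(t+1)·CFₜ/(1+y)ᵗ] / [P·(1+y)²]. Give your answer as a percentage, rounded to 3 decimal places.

With y = 0.0385:
  t   CF        PV=CF/(1+0.0385)^t    t·PV        t(t+1)·PV
  1        67.50        64.9976        64.9976         129.9952
  2        67.50        62.5880       125.1759         375.5277
  3        67.50        60.2677       180.8030         723.2118
  4     1,067.50       917.7870     3,671.1478      18,355.7391
  Σ                  1,105.6402     4,042.1243      19,584.4738
P = 1,105.6402; D_Mac = 3.65591 yrs; D_mod = 3.52038 yrs; C = 16.42423.
Duration effect: -3.52038 × (-0.0295) = +0.103851
Convexity effect: 0.5 × 16.42423 × (-0.0295)² = +0.0071466
ΔP/P ≈ +0.103851 + 0.0071466 = +0.110998 = +11.0998%.

+11.100%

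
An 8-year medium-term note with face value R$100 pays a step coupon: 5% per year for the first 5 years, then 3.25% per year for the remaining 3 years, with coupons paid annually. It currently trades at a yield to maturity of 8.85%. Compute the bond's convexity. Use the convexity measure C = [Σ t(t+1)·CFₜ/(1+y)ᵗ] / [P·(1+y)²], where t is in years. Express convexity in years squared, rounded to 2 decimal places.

46.91

With y = 0.0885:
  t   CF        PV=CF/(1+0.0885)^t    t·PV        t(t+1)·PV
  1         5.00         4.5935         4.5935           9.1870
  2         5.00         4.2200         8.4400          25.3200
  3         5.00         3.8769        11.6307          46.5228
  4         5.00         3.5617        14.2468          71.2338
  5         5.00         3.2721        16.3605          98.1633
  6         3.25         1.9539        11.7237          82.0658
  7         3.25         1.7951        12.5656         100.5246
  8       103.25        52.3917       419.1337       3,772.2033
  Σ                     75.6649       498.6945       4,205.2206
P = 75.6649.
Convexity = Σ t(t+1)·PV / [P·(1+y)²] = 4,205.2206 / (75.6649 × 1.184832) = 46.90696.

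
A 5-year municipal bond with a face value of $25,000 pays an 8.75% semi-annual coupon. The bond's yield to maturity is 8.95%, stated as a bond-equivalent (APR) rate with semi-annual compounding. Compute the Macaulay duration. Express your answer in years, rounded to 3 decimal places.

4.151 years

Periodic yield y = 0.04475. Discount each cash flow and weight by its period:
  t   CF        PV=CF/(1+0.04475)^t    t·PV
  1     1,093.75     1,046.9012     1,046.9012
  2     1,093.75     1,002.0590     2,004.1181
  3     1,093.75       959.1376     2,877.4129
  4     1,093.75       918.0547     3,672.2187
  5     1,093.75       878.7314     4,393.6572
  6     1,093.75       841.0926     5,046.5553
  7     1,093.75       805.0659     5,635.4610
  8     1,093.75       770.5823     6,164.6584
  9     1,093.75       737.5758     6,638.1820
  10   26,093.75    16,842.7382   168,427.3823
  Σ                 24,801.9387   205,906.5471
Price P = Σ PV = 24,801.9387.
Macaulay duration = Σ(t·PV) / P = 205,906.5471 / 24,801.9387 = 8.30203 half-year periods.
In years: 8.30203 / 2 = 4.15102 years.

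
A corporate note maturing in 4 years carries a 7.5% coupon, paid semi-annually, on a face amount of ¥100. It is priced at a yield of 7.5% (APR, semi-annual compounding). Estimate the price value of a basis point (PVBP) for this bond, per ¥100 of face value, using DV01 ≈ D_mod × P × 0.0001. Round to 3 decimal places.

Periodic yield y = 0.0375.
  t   CF        PV=CF/(1+0.0375)^t    t·PV
  1         3.75         3.6145         3.6145
  2         3.75         3.4838         6.9676
  3         3.75         3.3579        10.0737
  4         3.75         3.2365        12.9461
  5         3.75         3.1195        15.5977
  6         3.75         3.0068        18.0407
  7         3.75         2.8981        20.2868
  8       103.75        77.2829       618.2630
  Σ                    100.0000       705.7900
P = 100.0000; D_Mac = 7.05790 half-year periods = 3.52895 yrs; D_mod = 3.40140 yrs.
DV01 ≈ 3.40140 × 100.0000 × 0.0001 = 0.034014.

¥0.034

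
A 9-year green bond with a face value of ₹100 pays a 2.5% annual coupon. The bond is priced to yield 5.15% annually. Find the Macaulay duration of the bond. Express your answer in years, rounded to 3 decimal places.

Periodic yield y = 0.0515. Discount each cash flow and weight by its year:
  t   CF        PV=CF/(1+0.0515)^t    t·PV
  1         2.50         2.3776         2.3776
  2         2.50         2.2611         4.5222
  3         2.50         2.1504         6.4511
  4         2.50         2.0450         8.1802
  5         2.50         1.9449         9.7244
  6         2.50         1.8496        11.0978
  7         2.50         1.7590        12.3133
  8         2.50         1.6729        13.3831
  9       102.50        65.2289       587.0605
  Σ                     81.2895       655.1101
Price P = Σ PV = 81.2895.
Macaulay duration = Σ(t·PV) / P = 655.1101 / 81.2895 = 8.05898 years.

8.059 years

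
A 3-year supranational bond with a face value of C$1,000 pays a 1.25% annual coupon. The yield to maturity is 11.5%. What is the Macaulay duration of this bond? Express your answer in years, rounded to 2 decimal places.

Periodic yield y = 0.115. Discount each cash flow and weight by its year:
  t   CF        PV=CF/(1+0.115)^t    t·PV
  1        12.50        11.2108        11.2108
  2        12.50        10.0545        20.1090
  3     1,012.50       730.4163     2,191.2488
  Σ                    751.6815     2,222.5685
Price P = Σ PV = 751.6815.
Macaulay duration = Σ(t·PV) / P = 2,222.5685 / 751.6815 = 2.95680 years.

2.96 years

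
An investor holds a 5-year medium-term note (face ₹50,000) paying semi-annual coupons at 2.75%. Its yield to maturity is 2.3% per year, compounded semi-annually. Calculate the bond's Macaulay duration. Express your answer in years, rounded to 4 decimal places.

4.7094 years

Periodic yield y = 0.0115. Discount each cash flow and weight by its period:
  t   CF        PV=CF/(1+0.0115)^t    t·PV
  1       687.50       679.6836       679.6836
  2       687.50       671.9561     1,343.9123
  3       687.50       664.3165     1,992.9495
  4       687.50       656.7637     2,627.0549
  5       687.50       649.2968     3,246.4840
  6       687.50       641.9148     3,851.4887
  7       687.50       634.6167     4,442.3169
  8       687.50       627.4016     5,019.2126
  9       687.50       620.2685     5,582.4164
  10   50,687.50    45,210.7801   452,107.8007
  Σ                 51,056.9984   480,893.3197
Price P = Σ PV = 51,056.9984.
Macaulay duration = Σ(t·PV) / P = 480,893.3197 / 51,056.9984 = 9.41875 half-year periods.
In years: 9.41875 / 2 = 4.70938 years.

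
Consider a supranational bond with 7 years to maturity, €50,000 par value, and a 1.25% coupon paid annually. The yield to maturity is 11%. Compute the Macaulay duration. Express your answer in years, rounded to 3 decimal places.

Periodic yield y = 0.11. Discount each cash flow and weight by its year:
  t   CF        PV=CF/(1+0.11)^t    t·PV
  1       625.00       563.0631       563.0631
  2       625.00       507.2640     1,014.5280
  3       625.00       456.9946     1,370.9838
  4       625.00       411.7069     1,646.8274
  5       625.00       370.9071     1,854.5354
  6       625.00       334.1505     2,004.9031
  7    50,625.00    24,383.9571   170,687.6994
  Σ                 27,028.0432   179,142.5403
Price P = Σ PV = 27,028.0432.
Macaulay duration = Σ(t·PV) / P = 179,142.5403 / 27,028.0432 = 6.62802 years.

6.628 years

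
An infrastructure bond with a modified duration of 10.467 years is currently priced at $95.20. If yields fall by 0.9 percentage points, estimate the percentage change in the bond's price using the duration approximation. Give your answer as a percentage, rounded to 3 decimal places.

Duration approximation: ΔP/P ≈ -D_mod · Δy = -10.467 × (-0.009) = +0.094203.
As a percentage: +9.4203%.

+9.420%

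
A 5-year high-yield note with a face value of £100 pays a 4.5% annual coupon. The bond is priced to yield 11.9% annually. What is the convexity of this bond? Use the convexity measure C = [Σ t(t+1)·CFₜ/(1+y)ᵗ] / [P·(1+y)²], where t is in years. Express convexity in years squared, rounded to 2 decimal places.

With y = 0.119:
  t   CF        PV=CF/(1+0.119)^t    t·PV        t(t+1)·PV
  1         4.50         4.0214         4.0214           8.0429
  2         4.50         3.5938         7.1876          21.5627
  3         4.50         3.2116         9.6348          38.5393
  4         4.50         2.8701        11.4803          57.4014
  5       104.50        59.5615       297.8077       1,786.8460
  Σ                     73.2584       330.1318       1,912.3922
P = 73.2584.
Convexity = Σ t(t+1)·PV / [P·(1+y)²] = 1,912.3922 / (73.2584 × 1.252161) = 20.84775.

20.85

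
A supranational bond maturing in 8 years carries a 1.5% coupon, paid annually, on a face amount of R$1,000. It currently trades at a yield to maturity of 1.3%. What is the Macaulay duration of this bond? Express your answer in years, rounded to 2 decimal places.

Periodic yield y = 0.013. Discount each cash flow and weight by its year:
  t   CF        PV=CF/(1+0.013)^t    t·PV
  1        15.00        14.8075        14.8075
  2        15.00        14.6175        29.2350
  3        15.00        14.4299        43.2897
  4        15.00        14.2447        56.9788
  5        15.00        14.0619        70.3095
  6        15.00        13.8814        83.2887
  7        15.00        13.7033        95.9231
  8     1,015.00       915.3569     7,322.8555
  Σ                  1,015.1032     7,716.6877
Price P = Σ PV = 1,015.1032.
Macaulay duration = Σ(t·PV) / P = 7,716.6877 / 1,015.1032 = 7.60188 years.

7.60 years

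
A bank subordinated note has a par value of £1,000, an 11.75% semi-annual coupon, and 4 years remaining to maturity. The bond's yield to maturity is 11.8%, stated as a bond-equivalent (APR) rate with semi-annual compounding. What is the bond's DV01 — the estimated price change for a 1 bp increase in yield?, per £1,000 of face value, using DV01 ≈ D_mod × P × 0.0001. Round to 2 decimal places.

£0.31

Periodic yield y = 0.059.
  t   CF        PV=CF/(1+0.059)^t    t·PV
  1        58.75        55.4769        55.4769
  2        58.75        52.3861       104.7722
  3        58.75        49.4675       148.4025
  4        58.75        46.7115       186.8461
  5        58.75        44.1091       220.5454
  6        58.75        41.6516       249.9098
  7        58.75        39.3311       275.3177
  8     1,058.75       669.3076     5,354.4606
  Σ                    998.4414     6,595.7313
P = 998.4414; D_Mac = 6.60603 half-year periods = 3.30301 yrs; D_mod = 3.11899 yrs.
DV01 ≈ 3.11899 × 998.4414 × 0.0001 = 0.311413.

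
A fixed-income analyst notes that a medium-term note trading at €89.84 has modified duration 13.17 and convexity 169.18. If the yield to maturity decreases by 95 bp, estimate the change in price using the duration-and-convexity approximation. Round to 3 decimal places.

+€11.926

Duration effect: -D_mod·Δy = -13.17 × (-0.0095) = +0.125115
Convexity effect: ½·C·(Δy)² = 0.5 × 169.18 × (-0.0095)² = +0.0076342475
ΔP/P ≈ +0.125115 + 0.0076342475 = +0.1327492475
ΔP ≈ 89.84 × (+0.1327492475) = +11.9261923954.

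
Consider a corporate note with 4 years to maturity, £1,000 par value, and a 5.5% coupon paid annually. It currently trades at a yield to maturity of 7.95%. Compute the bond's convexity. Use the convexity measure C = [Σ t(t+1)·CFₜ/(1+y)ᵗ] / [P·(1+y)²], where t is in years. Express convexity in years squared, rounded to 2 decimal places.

15.36

With y = 0.0795:
  t   CF        PV=CF/(1+0.0795)^t    t·PV        t(t+1)·PV
  1        55.00        50.9495        50.9495         101.8990
  2        55.00        47.1973        94.3947         283.1840
  3        55.00        43.7215       131.1644         524.6576
  4     1,055.00       776.8942     3,107.5768      15,537.8838
  Σ                    918.7625     3,384.0853      16,447.6244
P = 918.7625.
Convexity = Σ t(t+1)·PV / [P·(1+y)²] = 16,447.6244 / (918.7625 × 1.165320) = 15.36224.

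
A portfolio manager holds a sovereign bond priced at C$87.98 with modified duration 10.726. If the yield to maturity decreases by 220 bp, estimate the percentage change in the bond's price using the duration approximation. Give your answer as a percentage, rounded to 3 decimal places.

+23.597%

Duration approximation: ΔP/P ≈ -D_mod · Δy = -10.726 × (-0.022) = +0.235972.
As a percentage: +23.5972%.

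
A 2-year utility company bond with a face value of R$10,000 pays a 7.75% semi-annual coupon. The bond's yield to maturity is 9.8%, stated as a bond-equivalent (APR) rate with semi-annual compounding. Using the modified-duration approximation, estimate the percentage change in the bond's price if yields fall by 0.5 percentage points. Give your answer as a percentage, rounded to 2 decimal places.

+0.90%

Periodic yield y = 0.049. Modified duration first:
  t   CF        PV=CF/(1+0.049)^t    t·PV
  1       387.50       369.3994       369.3994
  2       387.50       352.1444       704.2887
  3       387.50       335.6953     1,007.0859
  4    10,387.50     8,578.4551    34,313.8205
  Σ                  9,635.6942    36,394.5945
P = 9,635.6942; D_Mac = 3.77706 half-year periods = 1.88853 yrs; D_mod = 1.88853/(1+0.049) = 1.80031 yrs.
ΔP/P ≈ -D_mod · Δy = -1.80031 × (-0.005) = +0.009002 = +0.9002%.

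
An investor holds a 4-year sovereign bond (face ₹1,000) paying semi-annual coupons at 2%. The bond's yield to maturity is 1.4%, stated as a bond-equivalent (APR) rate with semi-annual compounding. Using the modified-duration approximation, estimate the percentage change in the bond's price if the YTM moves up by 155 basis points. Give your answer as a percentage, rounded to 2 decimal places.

-5.95%

Periodic yield y = 0.007. Modified duration first:
  t   CF        PV=CF/(1+0.007)^t    t·PV
  1        10.00         9.9305         9.9305
  2        10.00         9.8615        19.7229
  3        10.00         9.7929        29.3787
  4        10.00         9.7248        38.8993
  5        10.00         9.6572        48.2862
  6        10.00         9.5901        57.5406
  7        10.00         9.5234        66.6641
  8     1,010.00       955.1809     7,641.4468
  Σ                  1,023.2613     7,911.8691
P = 1,023.2613; D_Mac = 7.73201 half-year periods = 3.86601 yrs; D_mod = 3.86601/(1+0.007) = 3.83913 yrs.
ΔP/P ≈ -D_mod · Δy = -3.83913 × (+0.0155) = -0.059507 = -5.9507%.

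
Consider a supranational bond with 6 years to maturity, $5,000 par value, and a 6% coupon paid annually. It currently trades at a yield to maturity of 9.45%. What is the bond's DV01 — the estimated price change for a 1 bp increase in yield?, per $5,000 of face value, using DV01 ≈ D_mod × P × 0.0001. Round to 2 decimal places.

Periodic yield y = 0.0945.
  t   CF        PV=CF/(1+0.0945)^t    t·PV
  1       300.00       274.0978       274.0978
  2       300.00       250.4319       500.8639
  3       300.00       228.8094       686.4283
  4       300.00       209.0539       836.2154
  5       300.00       191.0040       955.0199
  6     5,300.00     3,083.0550    18,498.3301
  Σ                  4,236.4520    21,750.9554
P = 4,236.4520; D_Mac = 5.13424 yrs; D_mod = 4.69094 yrs.
DV01 ≈ 4.69094 × 4,236.4520 × 0.0001 = 1.987296.

$1.99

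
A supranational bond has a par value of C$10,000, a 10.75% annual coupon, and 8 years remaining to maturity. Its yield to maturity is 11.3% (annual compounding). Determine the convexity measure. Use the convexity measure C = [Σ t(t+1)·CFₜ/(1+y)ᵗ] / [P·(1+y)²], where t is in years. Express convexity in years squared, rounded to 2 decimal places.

36.56

With y = 0.113:
  t   CF        PV=CF/(1+0.113)^t    t·PV        t(t+1)·PV
  1     1,075.00       965.8580       965.8580       1,931.7161
  2     1,075.00       867.7970     1,735.5940       5,206.7819
  3     1,075.00       779.6918     2,339.0754       9,356.3017
  4     1,075.00       700.5317     2,802.1269      14,010.6345
  5     1,075.00       629.4086     3,147.0428      18,882.2567
  6     1,075.00       565.5063     3,393.0380      23,751.2663
  7     1,075.00       508.0919     3,556.6436      28,453.1492
  8    11,075.00     4,703.0806    37,624.6447     338,621.8021
  Σ                  9,719.9660    55,564.0235     440,213.9084
P = 9,719.9660.
Convexity = Σ t(t+1)·PV / [P·(1+y)²] = 440,213.9084 / (9,719.9660 × 1.238769) = 36.56021.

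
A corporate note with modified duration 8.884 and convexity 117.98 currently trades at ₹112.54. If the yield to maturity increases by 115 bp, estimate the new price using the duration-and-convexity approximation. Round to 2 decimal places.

Duration effect: -D_mod·Δy = -8.884 × (+0.0115) = -0.102166
Convexity effect: ½·C·(Δy)² = 0.5 × 117.98 × (0.0115)² = +0.0078014275
ΔP/P ≈ -0.102166 + 0.0078014275 = -0.0943645725
New price ≈ 112.54 × (1 - 0.0943645725) = 101.92021101085.

₹101.92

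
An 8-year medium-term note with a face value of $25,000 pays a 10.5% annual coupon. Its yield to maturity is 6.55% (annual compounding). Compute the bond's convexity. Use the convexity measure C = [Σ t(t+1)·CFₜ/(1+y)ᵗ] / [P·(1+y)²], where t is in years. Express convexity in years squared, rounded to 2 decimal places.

With y = 0.0655:
  t   CF        PV=CF/(1+0.0655)^t    t·PV        t(t+1)·PV
  1     2,625.00     2,463.6321     2,463.6321       4,927.2642
  2     2,625.00     2,312.1840     4,624.3681      13,873.1043
  3     2,625.00     2,170.0460     6,510.1381      26,040.5523
  4     2,625.00     2,036.6457     8,146.5829      40,732.9146
  5     2,625.00     1,911.4460     9,557.2301      57,343.3805
  6     2,625.00     1,793.9428    10,763.6566      75,345.5962
  7     2,625.00     1,683.6629    11,785.6400      94,285.1196
  8    27,625.00    16,629.3263   133,034.6102   1,197,311.4914
  Σ                 31,000.8858   186,885.8580   1,509,859.4232
P = 31,000.8858.
Convexity = Σ t(t+1)·PV / [P·(1+y)²] = 1,509,859.4232 / (31,000.8858 × 1.135290) = 42.89982.

42.90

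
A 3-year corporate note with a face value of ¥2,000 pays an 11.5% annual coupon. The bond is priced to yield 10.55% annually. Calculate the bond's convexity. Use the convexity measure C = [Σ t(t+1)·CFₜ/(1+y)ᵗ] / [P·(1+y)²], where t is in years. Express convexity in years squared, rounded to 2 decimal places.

8.54

With y = 0.1055:
  t   CF        PV=CF/(1+0.1055)^t    t·PV        t(t+1)·PV
  1       230.00       208.0507       208.0507         416.1013
  2       230.00       188.1960       376.3920       1,129.1759
  3     2,230.00     1,650.5498     4,951.6493      19,806.5971
  Σ                  2,046.7964     5,536.0919      21,351.8743
P = 2,046.7964.
Convexity = Σ t(t+1)·PV / [P·(1+y)²] = 21,351.8743 / (2,046.7964 × 1.222130) = 8.53579.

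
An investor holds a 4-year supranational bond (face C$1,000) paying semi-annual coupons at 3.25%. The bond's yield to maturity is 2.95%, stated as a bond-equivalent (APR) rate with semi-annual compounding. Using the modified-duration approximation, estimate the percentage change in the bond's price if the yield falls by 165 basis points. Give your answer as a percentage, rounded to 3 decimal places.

+6.154%

Periodic yield y = 0.01475. Modified duration first:
  t   CF        PV=CF/(1+0.01475)^t    t·PV
  1        16.25        16.0138        16.0138
  2        16.25        15.7810        31.5621
  3        16.25        15.5516        46.6549
  4        16.25        15.3256        61.3023
  5        16.25        15.1028        75.5141
  6        16.25        14.8833        89.2998
  7        16.25        14.6670       102.6687
  8     1,016.25       903.9160     7,231.3281
  Σ                  1,011.2411     7,654.3437
P = 1,011.2411; D_Mac = 7.56926 half-year periods = 3.78463 yrs; D_mod = 3.78463/(1+0.01475) = 3.72962 yrs.
ΔP/P ≈ -D_mod · Δy = -3.72962 × (-0.0165) = +0.061539 = +6.1539%.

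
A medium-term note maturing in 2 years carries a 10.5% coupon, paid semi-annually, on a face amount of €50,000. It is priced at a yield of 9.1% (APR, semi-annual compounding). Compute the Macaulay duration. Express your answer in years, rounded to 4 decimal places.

Periodic yield y = 0.0455. Discount each cash flow and weight by its period:
  t   CF        PV=CF/(1+0.0455)^t    t·PV
  1     2,625.00     2,510.7604     2,510.7604
  2     2,625.00     2,401.4925     4,802.9850
  3     2,625.00     2,296.9799     6,890.9397
  4    52,625.00    44,044.9337   176,179.7347
  Σ                 51,254.1665   190,384.4198
Price P = Σ PV = 51,254.1665.
Macaulay duration = Σ(t·PV) / P = 190,384.4198 / 51,254.1665 = 3.71452 half-year periods.
In years: 3.71452 / 2 = 1.85726 years.

1.8573 years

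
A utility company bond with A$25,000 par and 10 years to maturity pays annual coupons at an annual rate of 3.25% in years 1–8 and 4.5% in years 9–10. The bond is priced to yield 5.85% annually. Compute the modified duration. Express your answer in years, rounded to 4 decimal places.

Periodic yield y = 0.0585. First find Macaulay duration:
  t   CF        PV=CF/(1+0.0585)^t    t·PV
  1       812.50       767.5957       767.5957
  2       812.50       725.1730     1,450.3461
  3       812.50       685.0950     2,055.2849
  4       812.50       647.2319     2,588.9276
  5       812.50       611.4614     3,057.3071
  6       812.50       577.6678     3,466.0071
  7       812.50       545.7419     3,820.1936
  8       812.50       515.5805     4,124.6439
  9     1,125.00       674.4267     6,069.8404
  10   26,125.00    14,796.1142   147,961.1423
  Σ                 20,546.0882   175,361.2886
P = 20,546.0882; Macaulay duration = 175,361.2886 / 20,546.0882 = 8.53502 years.
Modified duration = D_Mac / (1 + y) = 8.53502 / 1.0585 = 8.06332 years.

8.0633 years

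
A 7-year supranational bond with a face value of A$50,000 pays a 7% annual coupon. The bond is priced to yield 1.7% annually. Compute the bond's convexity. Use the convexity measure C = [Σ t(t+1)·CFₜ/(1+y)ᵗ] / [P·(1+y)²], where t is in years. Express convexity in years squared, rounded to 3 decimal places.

With y = 0.017:
  t   CF        PV=CF/(1+0.017)^t    t·PV        t(t+1)·PV
  1     3,500.00     3,441.4946     3,441.4946       6,882.9892
  2     3,500.00     3,383.9672     6,767.9343      20,303.8029
  3     3,500.00     3,327.4013     9,982.2040      39,928.8159
  4     3,500.00     3,271.7810    13,087.1242      65,435.6210
  5     3,500.00     3,217.0905    16,085.4526      96,512.7153
  6     3,500.00     3,163.3142    18,979.8850     132,859.1952
  7    53,500.00    47,545.2474   332,816.7318   2,662,533.8543
  Σ                 67,350.2962   401,160.8264   3,024,456.9938
P = 67,350.2962.
Convexity = Σ t(t+1)·PV / [P·(1+y)²] = 3,024,456.9938 / (67,350.2962 × 1.034289) = 43.41762.

43.418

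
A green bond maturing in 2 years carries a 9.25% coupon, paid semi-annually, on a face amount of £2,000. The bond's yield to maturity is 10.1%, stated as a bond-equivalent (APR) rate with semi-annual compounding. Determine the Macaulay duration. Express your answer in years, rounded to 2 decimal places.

Periodic yield y = 0.0505. Discount each cash flow and weight by its period:
  t   CF        PV=CF/(1+0.0505)^t    t·PV
  1        92.50        88.0533        88.0533
  2        92.50        83.8204       167.6408
  3        92.50        79.7909       239.3728
  4     2,092.50     1,718.2298     6,872.9191
  Σ                  1,969.8944     7,367.9860
Price P = Σ PV = 1,969.8944.
Macaulay duration = Σ(t·PV) / P = 7,367.9860 / 1,969.8944 = 3.74029 half-year periods.
In years: 3.74029 / 2 = 1.87015 years.

1.87 years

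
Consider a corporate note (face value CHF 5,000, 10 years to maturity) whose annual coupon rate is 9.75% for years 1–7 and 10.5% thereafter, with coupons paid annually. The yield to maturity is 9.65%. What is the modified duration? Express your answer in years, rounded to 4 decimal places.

Periodic yield y = 0.0965. First find Macaulay duration:
  t   CF        PV=CF/(1+0.0965)^t    t·PV
  1       487.50       444.5964       444.5964
  2       487.50       405.4687       810.9374
  3       487.50       369.7845     1,109.3535
  4       487.50       337.2408     1,348.9631
  5       487.50       307.5611     1,537.8056
  6       487.50       280.4935     1,682.9610
  7       487.50       255.8080     1,790.6562
  8       525.00       251.2408     2,009.9266
  9       525.00       229.1298     2,062.1682
  10    5,525.00     2,199.1048    21,991.0478
  Σ                  5,080.4285    34,788.4159
P = 5,080.4285; Macaulay duration = 34,788.4159 / 5,080.4285 = 6.84754 years.
Modified duration = D_Mac / (1 + y) = 6.84754 / 1.0965 = 6.24490 years.

6.2449 years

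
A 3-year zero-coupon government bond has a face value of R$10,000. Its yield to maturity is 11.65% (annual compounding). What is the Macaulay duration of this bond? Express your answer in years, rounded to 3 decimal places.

A zero-coupon bond has a single cash flow at maturity, so its Macaulay duration equals its maturity: 3 years.

3.000 years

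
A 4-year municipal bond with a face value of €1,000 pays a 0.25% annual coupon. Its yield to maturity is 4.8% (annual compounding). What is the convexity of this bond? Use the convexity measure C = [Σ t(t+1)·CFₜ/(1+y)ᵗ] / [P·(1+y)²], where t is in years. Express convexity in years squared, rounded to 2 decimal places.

18.11

With y = 0.048:
  t   CF        PV=CF/(1+0.048)^t    t·PV        t(t+1)·PV
  1         2.50         2.3855         2.3855           4.7710
  2         2.50         2.2762         4.5525          13.6574
  3         2.50         2.1720         6.5159          26.0638
  4     1,002.50       831.0731     3,324.2926      16,621.4630
  Σ                    837.9069     3,337.7465      16,665.9552
P = 837.9069.
Convexity = Σ t(t+1)·PV / [P·(1+y)²] = 16,665.9552 / (837.9069 × 1.098304) = 18.10973.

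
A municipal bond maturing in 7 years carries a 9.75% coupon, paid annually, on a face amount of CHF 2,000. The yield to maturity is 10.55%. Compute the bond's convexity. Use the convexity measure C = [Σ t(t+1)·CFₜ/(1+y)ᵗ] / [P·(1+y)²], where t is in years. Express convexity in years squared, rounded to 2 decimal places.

31.73

With y = 0.1055:
  t   CF        PV=CF/(1+0.1055)^t    t·PV        t(t+1)·PV
  1       195.00       176.3908       176.3908         352.7815
  2       195.00       159.5575       319.1149         957.3448
  3       195.00       144.3306       432.9918       1,731.9670
  4       195.00       130.5568       522.2274       2,611.1368
  5       195.00       118.0975       590.4877       3,542.9264
  6       195.00       106.8273       640.9636       4,486.7453
  7     2,195.00     1,087.7355     7,614.1484      60,913.1871
  Σ                  1,923.4960    10,296.3245      74,596.0889
P = 1,923.4960.
Convexity = Σ t(t+1)·PV / [P·(1+y)²] = 74,596.0889 / (1,923.4960 × 1.222130) = 31.73272.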